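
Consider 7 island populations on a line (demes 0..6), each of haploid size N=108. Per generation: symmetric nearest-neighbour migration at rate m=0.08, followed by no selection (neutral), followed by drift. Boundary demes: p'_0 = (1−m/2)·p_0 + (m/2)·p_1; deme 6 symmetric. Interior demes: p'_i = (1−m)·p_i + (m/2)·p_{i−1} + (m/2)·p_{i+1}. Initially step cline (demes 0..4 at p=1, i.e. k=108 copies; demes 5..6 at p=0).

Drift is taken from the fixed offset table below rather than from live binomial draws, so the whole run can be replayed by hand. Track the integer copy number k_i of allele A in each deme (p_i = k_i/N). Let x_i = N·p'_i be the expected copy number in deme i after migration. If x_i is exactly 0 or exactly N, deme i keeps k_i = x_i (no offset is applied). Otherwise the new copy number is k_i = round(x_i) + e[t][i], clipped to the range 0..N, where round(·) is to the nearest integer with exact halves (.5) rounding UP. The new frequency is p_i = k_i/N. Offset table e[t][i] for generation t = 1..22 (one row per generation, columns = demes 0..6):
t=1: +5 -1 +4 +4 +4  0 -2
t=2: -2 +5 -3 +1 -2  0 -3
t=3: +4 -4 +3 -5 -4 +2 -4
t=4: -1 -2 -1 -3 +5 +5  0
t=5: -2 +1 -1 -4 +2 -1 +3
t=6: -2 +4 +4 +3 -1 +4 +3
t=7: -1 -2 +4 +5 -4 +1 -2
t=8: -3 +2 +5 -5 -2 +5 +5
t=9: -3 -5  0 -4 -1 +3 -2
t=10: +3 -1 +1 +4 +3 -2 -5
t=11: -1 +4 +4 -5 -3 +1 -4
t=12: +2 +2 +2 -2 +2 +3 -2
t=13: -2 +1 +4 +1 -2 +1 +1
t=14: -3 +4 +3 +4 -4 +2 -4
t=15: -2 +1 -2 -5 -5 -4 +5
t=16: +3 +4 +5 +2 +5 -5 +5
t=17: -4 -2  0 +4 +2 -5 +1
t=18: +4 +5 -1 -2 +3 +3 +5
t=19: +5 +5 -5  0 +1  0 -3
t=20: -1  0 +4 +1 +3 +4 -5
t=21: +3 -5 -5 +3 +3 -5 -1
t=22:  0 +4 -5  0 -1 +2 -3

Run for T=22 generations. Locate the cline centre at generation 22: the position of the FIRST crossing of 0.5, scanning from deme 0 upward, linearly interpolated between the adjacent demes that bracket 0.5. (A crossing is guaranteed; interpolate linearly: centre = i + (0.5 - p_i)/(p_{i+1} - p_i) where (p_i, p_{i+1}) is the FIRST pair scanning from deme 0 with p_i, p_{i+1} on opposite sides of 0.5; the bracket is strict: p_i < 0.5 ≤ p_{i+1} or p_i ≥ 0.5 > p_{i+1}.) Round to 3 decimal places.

t=0: k=[108 108 108 108 108 0 0]
t=1: x=[108.0000 108.0000 108.0000 108.0000 103.6800 4.3200 0.0000] k=[108 108 108 108 108 4 0]
t=2: x=[108.0000 108.0000 108.0000 108.0000 103.8400 8.0000 0.1600] k=[108 108 108 108 102 8 0]
t=3: x=[108.0000 108.0000 108.0000 107.7600 98.4800 11.4400 0.3200] k=[108 108 108 103 94 13 0]
t=4: x=[108.0000 108.0000 107.8000 102.8400 91.1200 15.7200 0.5200] k=[108 108 107 100 96 21 1]
t=5: x=[108.0000 107.9600 106.7600 100.1200 93.1600 23.2000 1.8000] k=[108 108 106 96 95 22 5]
t=6: x=[108.0000 107.9200 105.6800 96.3600 92.1200 24.2400 5.6800] k=[108 108 108 99 91 28 9]
t=7: x=[108.0000 108.0000 107.6400 99.0400 88.8000 29.7600 9.7600] k=[108 108 108 104 85 31 8]
t=8: x=[108.0000 108.0000 107.8400 103.4000 83.6000 32.2400 8.9200] k=[108 108 108 98 82 37 14]
t=9: x=[108.0000 108.0000 107.6000 97.7600 80.8400 37.8800 14.9200] k=[108 108 108 94 80 41 13]
t=10: x=[108.0000 108.0000 107.4400 94.0000 79.0000 41.4400 14.1200] k=[108 108 108 98 82 39 9]
t=11: x=[108.0000 108.0000 107.6000 97.7600 80.9200 39.5200 10.2000] k=[108 108 108 93 78 41 6]
t=12: x=[108.0000 108.0000 107.4000 93.0000 77.1200 41.0800 7.4000] k=[108 108 108 91 79 44 5]
t=13: x=[108.0000 108.0000 107.3200 91.2000 78.0800 43.8400 6.5600] k=[108 108 108 92 76 45 8]
t=14: x=[108.0000 108.0000 107.3600 92.0000 75.4000 44.7600 9.4800] k=[108 108 108 96 71 47 5]
t=15: x=[108.0000 108.0000 107.5200 95.4800 71.0400 46.2800 6.6800] k=[108 108 106 90 66 42 12]
t=16: x=[108.0000 107.9200 105.4400 89.6800 66.0000 41.7600 13.2000] k=[108 108 108 92 71 37 18]
t=17: x=[108.0000 108.0000 107.3600 91.8000 70.4800 37.6000 18.7600] k=[108 108 107 96 72 33 20]
t=18: x=[108.0000 107.9600 106.6000 95.4800 71.4000 34.0400 20.5200] k=[108 108 106 93 74 37 26]
t=19: x=[108.0000 107.9200 105.5600 92.7600 73.2800 38.0400 26.4400] k=[108 108 101 93 74 38 23]
t=20: x=[108.0000 107.7200 100.9600 92.5600 73.3200 38.8400 23.6000] k=[108 108 105 94 76 43 19]
t=21: x=[108.0000 107.8800 104.6800 93.7200 75.4000 43.3600 19.9600] k=[108 103 100 97 78 38 19]
t=22: x=[107.8000 103.0800 100.0000 96.3600 77.1600 38.8400 19.7600] k=[108 107 95 96 76 41 17]

4.629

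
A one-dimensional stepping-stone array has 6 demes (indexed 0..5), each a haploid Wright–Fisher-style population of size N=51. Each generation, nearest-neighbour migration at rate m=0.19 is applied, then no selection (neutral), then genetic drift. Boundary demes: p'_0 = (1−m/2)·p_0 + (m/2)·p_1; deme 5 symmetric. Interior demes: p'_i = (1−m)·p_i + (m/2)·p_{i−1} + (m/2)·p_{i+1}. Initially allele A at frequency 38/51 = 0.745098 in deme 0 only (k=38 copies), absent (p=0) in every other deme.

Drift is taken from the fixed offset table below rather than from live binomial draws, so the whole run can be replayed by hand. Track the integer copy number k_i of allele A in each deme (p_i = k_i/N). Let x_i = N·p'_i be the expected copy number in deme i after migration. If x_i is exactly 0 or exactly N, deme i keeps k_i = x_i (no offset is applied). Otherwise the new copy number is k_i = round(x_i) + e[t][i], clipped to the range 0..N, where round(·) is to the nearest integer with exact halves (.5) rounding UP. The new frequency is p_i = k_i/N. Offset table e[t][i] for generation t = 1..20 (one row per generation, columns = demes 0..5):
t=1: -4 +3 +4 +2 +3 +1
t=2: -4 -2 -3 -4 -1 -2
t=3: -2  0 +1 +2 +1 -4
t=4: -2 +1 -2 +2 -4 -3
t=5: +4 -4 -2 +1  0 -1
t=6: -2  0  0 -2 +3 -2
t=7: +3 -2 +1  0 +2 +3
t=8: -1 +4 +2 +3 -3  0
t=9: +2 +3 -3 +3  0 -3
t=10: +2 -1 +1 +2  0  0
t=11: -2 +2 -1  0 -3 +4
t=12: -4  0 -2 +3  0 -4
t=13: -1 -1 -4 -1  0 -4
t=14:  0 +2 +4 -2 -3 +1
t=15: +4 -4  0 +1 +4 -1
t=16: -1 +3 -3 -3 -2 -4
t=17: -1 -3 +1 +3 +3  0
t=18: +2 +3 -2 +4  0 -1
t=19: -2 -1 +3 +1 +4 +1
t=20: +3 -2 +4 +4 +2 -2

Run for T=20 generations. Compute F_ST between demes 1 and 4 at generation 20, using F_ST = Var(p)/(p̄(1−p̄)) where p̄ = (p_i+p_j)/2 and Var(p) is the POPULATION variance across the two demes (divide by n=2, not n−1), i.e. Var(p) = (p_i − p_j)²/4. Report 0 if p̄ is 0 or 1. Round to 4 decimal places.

0.0026

t=0: k=[38 0 0 0 0 0]
t=1: x=[34.3900 3.6100 0.0000 0.0000 0.0000 0.0000] k=[30 7 0 0 0 0]
t=2: x=[27.8150 8.5200 0.6650 0.0000 0.0000 0.0000] k=[24 7 0 0 0 0]
t=3: x=[22.3850 7.9500 0.6650 0.0000 0.0000 0.0000] k=[20 8 2 0 0 0]
t=4: x=[18.8600 8.5700 2.3800 0.1900 0.0000 0.0000] k=[17 10 0 2 0 0]
t=5: x=[16.3350 9.7150 1.1400 1.6200 0.1900 0.0000] k=[20 6 0 3 0 0]
t=6: x=[18.6700 6.7600 0.8550 2.4300 0.2850 0.0000] k=[17 7 1 0 3 0]
t=7: x=[16.0500 7.3800 1.4750 0.3800 2.4300 0.2850] k=[19 5 2 0 4 3]
t=8: x=[17.6700 6.0450 2.0950 0.5700 3.5250 3.0950] k=[17 10 4 4 1 3]
t=9: x=[16.3350 10.0950 4.5700 3.7150 1.4750 2.8100] k=[18 13 2 7 1 0]
t=10: x=[17.5250 12.4300 3.5200 5.9550 1.4750 0.0950] k=[20 11 5 8 1 0]
t=11: x=[19.1450 11.2850 5.8550 7.0500 1.5700 0.0950] k=[17 13 5 7 0 4]
t=12: x=[16.6200 12.6200 5.9500 6.1450 1.0450 3.6200] k=[13 13 4 9 1 0]
t=13: x=[13.0000 12.1450 5.3300 7.7650 1.6650 0.0950] k=[12 11 1 7 2 0]
t=14: x=[11.9050 10.1450 2.5200 5.9550 2.2850 0.1900] k=[12 12 7 4 0 1]
t=15: x=[12.0000 11.5250 7.1900 3.9050 0.4750 0.9050] k=[16 8 7 5 4 0]
t=16: x=[15.2400 8.6650 6.9050 5.0950 3.7150 0.3800] k=[14 12 4 2 2 0]
t=17: x=[13.8100 11.4300 4.5700 2.1900 1.8100 0.1900] k=[13 8 6 5 5 0]
t=18: x=[12.5250 8.2850 6.0950 5.0950 4.5250 0.4750] k=[15 11 4 9 5 0]
t=19: x=[14.6200 10.7150 5.1400 8.1450 4.9050 0.4750] k=[13 10 8 9 9 1]
t=20: x=[12.7150 10.0950 8.2850 8.9050 8.2400 1.7600] k=[16 8 12 13 10 0]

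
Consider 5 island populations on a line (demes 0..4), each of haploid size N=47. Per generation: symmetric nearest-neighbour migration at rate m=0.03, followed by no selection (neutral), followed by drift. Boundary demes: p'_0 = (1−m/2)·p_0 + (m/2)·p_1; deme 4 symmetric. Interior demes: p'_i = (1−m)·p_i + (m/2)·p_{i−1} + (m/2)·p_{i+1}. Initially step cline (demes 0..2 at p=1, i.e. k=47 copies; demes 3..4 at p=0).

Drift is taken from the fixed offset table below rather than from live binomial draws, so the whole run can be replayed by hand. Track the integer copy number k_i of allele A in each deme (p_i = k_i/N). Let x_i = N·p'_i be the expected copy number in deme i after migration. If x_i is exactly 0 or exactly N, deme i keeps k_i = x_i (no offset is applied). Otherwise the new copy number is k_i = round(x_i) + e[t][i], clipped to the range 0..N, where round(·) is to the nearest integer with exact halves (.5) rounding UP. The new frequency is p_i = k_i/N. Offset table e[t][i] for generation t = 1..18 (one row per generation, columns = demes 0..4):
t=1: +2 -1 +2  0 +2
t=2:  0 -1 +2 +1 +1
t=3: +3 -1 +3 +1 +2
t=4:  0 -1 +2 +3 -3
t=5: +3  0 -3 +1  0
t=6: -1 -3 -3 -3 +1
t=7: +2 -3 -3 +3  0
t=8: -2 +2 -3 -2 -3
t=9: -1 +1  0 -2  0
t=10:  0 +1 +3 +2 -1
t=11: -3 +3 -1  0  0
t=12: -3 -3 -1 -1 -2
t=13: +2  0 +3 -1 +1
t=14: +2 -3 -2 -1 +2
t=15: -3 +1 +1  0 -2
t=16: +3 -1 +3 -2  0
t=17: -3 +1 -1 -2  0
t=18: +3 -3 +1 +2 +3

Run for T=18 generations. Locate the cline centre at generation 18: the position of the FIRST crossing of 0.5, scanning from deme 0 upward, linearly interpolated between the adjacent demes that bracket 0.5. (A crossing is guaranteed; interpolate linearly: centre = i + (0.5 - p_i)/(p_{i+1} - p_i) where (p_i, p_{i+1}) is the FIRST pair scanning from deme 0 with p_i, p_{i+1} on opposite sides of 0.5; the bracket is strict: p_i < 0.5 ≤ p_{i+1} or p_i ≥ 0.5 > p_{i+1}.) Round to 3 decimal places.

t=0: k=[47 47 47 0 0]
t=1: x=[47.0000 47.0000 46.2950 0.7050 0.0000] k=[47 47 47 1 0]
t=2: x=[47.0000 47.0000 46.3100 1.6750 0.0150] k=[47 47 47 3 1]
t=3: x=[47.0000 47.0000 46.3400 3.6300 1.0300] k=[47 47 47 5 3]
t=4: x=[47.0000 47.0000 46.3700 5.6000 3.0300] k=[47 47 47 9 0]
t=5: x=[47.0000 47.0000 46.4300 9.4350 0.1350] k=[47 47 43 10 0]
t=6: x=[47.0000 46.9400 42.5650 10.3450 0.1500] k=[47 44 40 7 1]
t=7: x=[46.9550 43.9850 39.5650 7.4050 1.0900] k=[47 41 37 10 1]
t=8: x=[46.9100 41.0300 36.6550 10.2700 1.1350] k=[45 43 34 8 0]
t=9: x=[44.9700 42.8950 33.7450 8.2700 0.1200] k=[44 44 34 6 0]
t=10: x=[44.0000 43.8500 33.7300 6.3300 0.0900] k=[44 45 37 8 0]
t=11: x=[44.0150 44.8650 36.6850 8.3150 0.1200] k=[41 47 36 8 0]
t=12: x=[41.0900 46.7450 35.7450 8.3000 0.1200] k=[38 44 35 7 0]
t=13: x=[38.0900 43.7750 34.7150 7.3150 0.1050] k=[40 44 38 6 1]
t=14: x=[40.0600 43.8500 37.6100 6.4050 1.0750] k=[42 41 36 5 3]
t=15: x=[41.9850 40.9400 35.6100 5.4350 3.0300] k=[39 42 37 5 1]
t=16: x=[39.0450 41.8800 36.5950 5.4200 1.0600] k=[42 41 40 3 1]
t=17: x=[41.9850 41.0000 39.4600 3.5250 1.0300] k=[39 42 38 2 1]
t=18: x=[39.0450 41.8950 37.5200 2.5250 1.0150] k=[42 39 39 5 4]

2.456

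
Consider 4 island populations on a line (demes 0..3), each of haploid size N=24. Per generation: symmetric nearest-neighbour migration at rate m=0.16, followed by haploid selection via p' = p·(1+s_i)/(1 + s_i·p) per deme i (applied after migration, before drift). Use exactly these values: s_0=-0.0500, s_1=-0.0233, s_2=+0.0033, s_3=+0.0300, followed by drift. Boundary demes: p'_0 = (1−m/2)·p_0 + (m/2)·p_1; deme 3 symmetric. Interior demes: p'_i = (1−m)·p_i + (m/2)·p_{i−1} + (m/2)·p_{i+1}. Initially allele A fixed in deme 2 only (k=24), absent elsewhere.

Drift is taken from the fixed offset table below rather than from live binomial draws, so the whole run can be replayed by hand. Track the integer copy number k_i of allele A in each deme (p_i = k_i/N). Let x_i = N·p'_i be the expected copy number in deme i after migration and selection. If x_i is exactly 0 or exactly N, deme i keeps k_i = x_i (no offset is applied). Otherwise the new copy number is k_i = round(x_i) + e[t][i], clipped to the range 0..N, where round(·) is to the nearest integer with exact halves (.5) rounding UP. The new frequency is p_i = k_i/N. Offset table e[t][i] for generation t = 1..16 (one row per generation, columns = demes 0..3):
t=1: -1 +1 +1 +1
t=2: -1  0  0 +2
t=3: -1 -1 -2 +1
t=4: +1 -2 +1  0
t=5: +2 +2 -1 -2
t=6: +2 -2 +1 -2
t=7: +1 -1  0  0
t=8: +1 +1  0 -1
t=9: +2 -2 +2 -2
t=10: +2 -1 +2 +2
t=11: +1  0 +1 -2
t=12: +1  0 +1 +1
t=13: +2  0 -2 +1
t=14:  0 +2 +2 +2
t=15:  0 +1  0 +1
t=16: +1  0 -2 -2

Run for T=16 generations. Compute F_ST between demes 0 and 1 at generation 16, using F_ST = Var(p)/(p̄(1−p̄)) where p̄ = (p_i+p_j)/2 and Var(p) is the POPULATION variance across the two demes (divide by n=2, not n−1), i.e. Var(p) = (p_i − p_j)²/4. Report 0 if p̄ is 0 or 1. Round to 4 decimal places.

t=0: k=[0 0 24 0]
t=1: x=[0.0000 1.8788 20.1706 1.9729] k=[0 3 21 3]
t=2: x=[0.2281 4.1189 18.1346 4.5480] k=[0 4 18 7]
t=3: x=[0.3042 4.7101 16.0176 8.0372] k=[0 4 14 9]
t=4: x=[0.3042 4.3947 12.8197 9.5696] k=[1 2 14 10]
t=5: x=[1.0283 2.8208 12.7397 10.4942] k=[3 5 12 8]
t=6: x=[3.0219 5.3020 11.1397 8.4814] k=[5 3 12 6]
t=7: x=[4.6448 3.8039 10.8196 6.6208] k=[6 3 11 7]
t=8: x=[5.5385 3.8039 10.0592 7.4712] k=[7 5 10 6]
t=9: x=[6.5919 5.4599 9.2988 6.4586] k=[9 3 11 4]
t=10: x=[8.2403 4.0402 9.8191 4.6702] k=[10 3 12 7]
t=11: x=[9.1479 4.1977 10.8996 7.5521] k=[10 4 12 6]
t=12: x=[9.2270 5.0257 10.8996 6.6208] k=[10 5 12 8]
t=13: x=[9.3061 5.8550 11.1397 8.4814] k=[11 6 9 9]
t=14: x=[10.2974 6.5274 8.7783 9.1669] k=[10 9 11 11]
t=15: x=[9.6229 9.1064 10.8596 11.1763] k=[10 10 11 12]
t=16: x=[9.7021 9.9424 11.0196 12.0973] k=[11 10 9 10]

0.0018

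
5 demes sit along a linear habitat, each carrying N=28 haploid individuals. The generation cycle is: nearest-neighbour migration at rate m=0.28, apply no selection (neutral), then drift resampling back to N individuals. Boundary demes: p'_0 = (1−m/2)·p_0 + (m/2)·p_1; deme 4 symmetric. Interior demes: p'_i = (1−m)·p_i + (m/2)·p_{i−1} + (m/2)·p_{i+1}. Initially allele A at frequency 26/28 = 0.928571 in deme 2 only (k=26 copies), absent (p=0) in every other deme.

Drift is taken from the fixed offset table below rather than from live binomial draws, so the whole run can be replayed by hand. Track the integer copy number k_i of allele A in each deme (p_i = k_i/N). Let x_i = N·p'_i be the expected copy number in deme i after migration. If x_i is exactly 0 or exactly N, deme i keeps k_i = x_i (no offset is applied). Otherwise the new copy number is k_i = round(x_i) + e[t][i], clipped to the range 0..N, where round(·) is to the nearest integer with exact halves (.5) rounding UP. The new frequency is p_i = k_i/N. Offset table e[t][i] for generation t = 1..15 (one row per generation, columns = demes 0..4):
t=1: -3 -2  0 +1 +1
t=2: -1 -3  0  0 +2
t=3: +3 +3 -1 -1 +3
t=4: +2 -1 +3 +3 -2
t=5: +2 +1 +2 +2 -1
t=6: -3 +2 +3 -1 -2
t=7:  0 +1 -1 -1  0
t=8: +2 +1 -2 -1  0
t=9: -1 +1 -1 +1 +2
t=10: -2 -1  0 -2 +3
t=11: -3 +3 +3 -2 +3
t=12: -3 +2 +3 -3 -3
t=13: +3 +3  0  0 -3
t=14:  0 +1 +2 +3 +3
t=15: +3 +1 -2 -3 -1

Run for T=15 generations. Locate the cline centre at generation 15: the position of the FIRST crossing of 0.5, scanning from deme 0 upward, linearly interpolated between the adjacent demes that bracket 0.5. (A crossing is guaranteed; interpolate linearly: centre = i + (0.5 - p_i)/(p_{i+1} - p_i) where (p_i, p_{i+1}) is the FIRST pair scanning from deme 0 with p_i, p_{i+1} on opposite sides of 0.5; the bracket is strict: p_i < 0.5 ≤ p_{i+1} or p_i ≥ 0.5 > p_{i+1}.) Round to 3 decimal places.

t=0: k=[0 0 26 0 0]
t=1: x=[0.0000 3.6400 18.7200 3.6400 0.0000] k=[0 2 19 5 0]
t=2: x=[0.2800 4.1000 14.6600 6.2600 0.7000] k=[0 1 15 6 3]
t=3: x=[0.1400 2.8200 11.7800 6.8400 3.4200] k=[3 6 11 6 6]
t=4: x=[3.4200 6.2800 9.6000 6.7000 6.0000] k=[5 5 13 10 4]
t=5: x=[5.0000 6.1200 11.4600 9.5800 4.8400] k=[7 7 13 12 4]
t=6: x=[7.0000 7.8400 12.0200 11.0200 5.1200] k=[4 10 15 10 3]
t=7: x=[4.8400 9.8600 13.6000 9.7200 3.9800] k=[5 11 13 9 4]
t=8: x=[5.8400 10.4400 12.1600 8.8600 4.7000] k=[8 11 10 8 5]
t=9: x=[8.4200 10.4400 9.8600 7.8600 5.4200] k=[7 11 9 9 7]
t=10: x=[7.5600 10.1600 9.2800 8.7200 7.2800] k=[6 9 9 7 10]
t=11: x=[6.4200 8.5800 8.7200 7.7000 9.5800] k=[3 12 12 6 13]
t=12: x=[4.2600 10.7400 11.1600 7.8200 12.0200] k=[1 13 14 5 9]
t=13: x=[2.6800 11.4600 12.6000 6.8200 8.4400] k=[6 14 13 7 5]
t=14: x=[7.1200 12.7400 12.3000 7.5600 5.2800] k=[7 14 14 11 8]
t=15: x=[7.9800 13.0200 13.5800 11.0000 8.4200] k=[11 14 12 8 7]

1.000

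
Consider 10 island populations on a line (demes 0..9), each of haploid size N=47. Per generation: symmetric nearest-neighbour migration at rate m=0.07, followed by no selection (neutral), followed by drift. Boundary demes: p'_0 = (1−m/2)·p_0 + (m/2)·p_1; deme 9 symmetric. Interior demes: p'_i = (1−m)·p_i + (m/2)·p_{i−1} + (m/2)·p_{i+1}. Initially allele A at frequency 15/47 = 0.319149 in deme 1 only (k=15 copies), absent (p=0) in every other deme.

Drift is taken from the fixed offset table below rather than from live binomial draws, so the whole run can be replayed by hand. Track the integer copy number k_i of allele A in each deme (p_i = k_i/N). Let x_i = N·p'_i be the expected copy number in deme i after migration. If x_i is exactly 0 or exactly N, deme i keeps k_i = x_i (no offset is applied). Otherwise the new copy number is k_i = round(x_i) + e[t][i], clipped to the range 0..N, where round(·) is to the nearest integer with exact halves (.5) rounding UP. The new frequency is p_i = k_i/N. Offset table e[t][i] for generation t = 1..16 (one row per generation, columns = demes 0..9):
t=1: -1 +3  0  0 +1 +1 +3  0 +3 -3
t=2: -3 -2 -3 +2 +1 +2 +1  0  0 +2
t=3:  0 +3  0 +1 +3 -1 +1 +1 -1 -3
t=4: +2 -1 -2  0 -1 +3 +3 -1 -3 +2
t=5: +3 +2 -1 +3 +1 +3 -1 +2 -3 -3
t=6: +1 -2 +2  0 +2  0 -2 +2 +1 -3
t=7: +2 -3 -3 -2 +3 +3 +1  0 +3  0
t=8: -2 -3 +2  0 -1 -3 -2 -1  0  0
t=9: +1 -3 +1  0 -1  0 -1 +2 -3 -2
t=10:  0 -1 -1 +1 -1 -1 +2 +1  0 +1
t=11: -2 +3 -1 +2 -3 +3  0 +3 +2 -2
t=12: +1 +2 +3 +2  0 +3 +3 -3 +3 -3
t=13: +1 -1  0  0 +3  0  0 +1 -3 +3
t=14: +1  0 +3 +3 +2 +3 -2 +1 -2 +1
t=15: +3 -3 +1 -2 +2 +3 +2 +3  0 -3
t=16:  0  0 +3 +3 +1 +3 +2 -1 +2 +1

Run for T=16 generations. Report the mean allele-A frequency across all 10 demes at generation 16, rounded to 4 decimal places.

0.1745

t=0: k=[0 15 0 0 0 0 0 0 0 0]
t=1: x=[0.5250 13.9500 0.5250 0.0000 0.0000 0.0000 0.0000 0.0000 0.0000 0.0000] k=[0 17 1 0 0 0 0 0 0 0]
t=2: x=[0.5950 15.8450 1.5250 0.0350 0.0000 0.0000 0.0000 0.0000 0.0000 0.0000] k=[0 14 0 2 0 0 0 0 0 0]
t=3: x=[0.4900 13.0200 0.5600 1.8600 0.0700 0.0000 0.0000 0.0000 0.0000 0.0000] k=[0 16 1 3 3 0 0 0 0 0]
t=4: x=[0.5600 14.9150 1.5950 2.9300 2.8950 0.1050 0.0000 0.0000 0.0000 0.0000] k=[3 14 0 3 2 3 0 0 0 0]
t=5: x=[3.3850 13.1250 0.5950 2.8600 2.0700 2.8600 0.1050 0.0000 0.0000 0.0000] k=[6 15 0 6 3 6 0 0 0 0]
t=6: x=[6.3150 14.1600 0.7350 5.6850 3.2100 5.6850 0.2100 0.0000 0.0000 0.0000] k=[7 12 3 6 5 6 0 0 0 0]
t=7: x=[7.1750 11.5100 3.4200 5.8600 5.0700 5.7550 0.2100 0.0000 0.0000 0.0000] k=[9 9 0 4 8 9 1 0 0 0]
t=8: x=[9.0000 8.6850 0.4550 4.0000 7.8950 8.6850 1.2450 0.0350 0.0000 0.0000] k=[7 6 2 4 7 6 0 0 0 0]
t=9: x=[6.9650 5.8950 2.2100 4.0350 6.8600 5.8250 0.2100 0.0000 0.0000 0.0000] k=[8 3 3 4 6 6 0 0 0 0]
t=10: x=[7.8250 3.1750 3.0350 4.0350 5.9300 5.7900 0.2100 0.0000 0.0000 0.0000] k=[8 2 2 5 5 5 2 0 0 0]
t=11: x=[7.7900 2.2100 2.1050 4.8950 5.0000 4.8950 2.0350 0.0700 0.0000 0.0000] k=[6 5 1 7 2 8 2 3 0 0]
t=12: x=[5.9650 4.8950 1.3500 6.6150 2.3850 7.5800 2.2450 2.8600 0.1050 0.0000] k=[7 7 4 9 2 11 5 0 3 0]
t=13: x=[7.0000 6.8950 4.2800 8.5800 2.5600 10.4750 5.0350 0.2800 2.7900 0.1050] k=[8 6 4 9 6 10 5 1 0 3]
t=14: x=[7.9300 6.0000 4.2450 8.7200 6.2450 9.6850 5.0350 1.1050 0.1400 2.8950] k=[9 6 7 12 8 13 3 2 0 4]
t=15: x=[8.8950 6.1400 7.1400 11.6850 8.3150 12.4750 3.3150 1.9650 0.2100 3.8600] k=[12 3 8 10 10 15 5 5 0 1]
t=16: x=[11.6850 3.4900 7.8950 9.9300 10.1750 14.4750 5.3500 4.8250 0.2100 0.9650] k=[12 3 11 13 11 17 7 4 2 2]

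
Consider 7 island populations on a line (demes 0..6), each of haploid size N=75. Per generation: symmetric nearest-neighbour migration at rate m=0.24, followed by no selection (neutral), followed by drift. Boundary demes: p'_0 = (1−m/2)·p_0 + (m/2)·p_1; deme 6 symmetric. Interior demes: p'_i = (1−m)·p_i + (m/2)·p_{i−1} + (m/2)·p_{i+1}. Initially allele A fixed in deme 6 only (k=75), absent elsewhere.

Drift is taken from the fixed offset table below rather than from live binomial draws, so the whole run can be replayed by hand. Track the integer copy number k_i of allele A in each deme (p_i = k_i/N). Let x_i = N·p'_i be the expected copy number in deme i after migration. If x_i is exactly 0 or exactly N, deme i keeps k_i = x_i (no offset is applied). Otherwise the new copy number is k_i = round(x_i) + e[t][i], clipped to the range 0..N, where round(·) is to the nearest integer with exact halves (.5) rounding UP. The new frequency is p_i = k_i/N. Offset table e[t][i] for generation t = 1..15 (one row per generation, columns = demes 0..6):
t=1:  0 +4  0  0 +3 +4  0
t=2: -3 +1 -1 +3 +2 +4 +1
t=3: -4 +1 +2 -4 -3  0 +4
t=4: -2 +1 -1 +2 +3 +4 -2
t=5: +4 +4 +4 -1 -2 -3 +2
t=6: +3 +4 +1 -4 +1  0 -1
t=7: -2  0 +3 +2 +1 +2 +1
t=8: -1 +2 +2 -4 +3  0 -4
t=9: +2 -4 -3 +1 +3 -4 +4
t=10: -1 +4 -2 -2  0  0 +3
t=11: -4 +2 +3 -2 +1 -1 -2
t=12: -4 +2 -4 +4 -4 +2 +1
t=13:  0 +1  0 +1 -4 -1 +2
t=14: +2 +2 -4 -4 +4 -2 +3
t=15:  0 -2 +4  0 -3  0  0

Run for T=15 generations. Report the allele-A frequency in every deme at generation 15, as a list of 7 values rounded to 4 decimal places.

[0.0533, 0.0667, 0.0800, 0.0933, 0.2000, 0.3733, 0.5467]

t=0: k=[0 0 0 0 0 0 75]
t=1: x=[0.0000 0.0000 0.0000 0.0000 0.0000 9.0000 66.0000] k=[0 0 0 0 0 13 66]
t=2: x=[0.0000 0.0000 0.0000 0.0000 1.5600 17.8000 59.6400] k=[0 0 0 0 4 22 61]
t=3: x=[0.0000 0.0000 0.0000 0.4800 5.6800 24.5200 56.3200] k=[0 0 0 0 3 25 60]
t=4: x=[0.0000 0.0000 0.0000 0.3600 5.2800 26.5600 55.8000] k=[0 0 0 2 8 31 54]
t=5: x=[0.0000 0.0000 0.2400 2.4800 10.0400 31.0000 51.2400] k=[0 0 4 1 8 28 53]
t=6: x=[0.0000 0.4800 3.1600 2.2000 9.5600 28.6000 50.0000] k=[0 4 4 0 11 29 49]
t=7: x=[0.4800 3.5200 3.5200 1.8000 11.8400 29.2400 46.6000] k=[0 4 7 4 13 31 48]
t=8: x=[0.4800 3.8800 6.2800 5.4400 14.0800 30.8800 45.9600] k=[0 6 8 1 17 31 42]
t=9: x=[0.7200 5.5200 6.9200 3.7600 16.7600 30.6400 40.6800] k=[3 2 4 5 20 27 45]
t=10: x=[2.8800 2.3600 3.8800 6.6800 19.0400 28.3200 42.8400] k=[2 6 2 5 19 28 46]
t=11: x=[2.4800 5.0400 2.8400 6.3200 18.4000 29.0800 43.8400] k=[0 7 6 4 19 28 42]
t=12: x=[0.8400 6.0400 5.8800 6.0400 18.2800 28.6000 40.3200] k=[0 8 2 10 14 31 41]
t=13: x=[0.9600 6.3200 3.6800 9.5200 15.5600 30.1600 39.8000] k=[1 7 4 11 12 29 42]
t=14: x=[1.7200 5.9200 5.2000 10.2800 13.9200 28.5200 40.4400] k=[4 8 1 6 18 27 43]
t=15: x=[4.4800 6.6800 2.4400 6.8400 17.6400 27.8400 41.0800] k=[4 5 6 7 15 28 41]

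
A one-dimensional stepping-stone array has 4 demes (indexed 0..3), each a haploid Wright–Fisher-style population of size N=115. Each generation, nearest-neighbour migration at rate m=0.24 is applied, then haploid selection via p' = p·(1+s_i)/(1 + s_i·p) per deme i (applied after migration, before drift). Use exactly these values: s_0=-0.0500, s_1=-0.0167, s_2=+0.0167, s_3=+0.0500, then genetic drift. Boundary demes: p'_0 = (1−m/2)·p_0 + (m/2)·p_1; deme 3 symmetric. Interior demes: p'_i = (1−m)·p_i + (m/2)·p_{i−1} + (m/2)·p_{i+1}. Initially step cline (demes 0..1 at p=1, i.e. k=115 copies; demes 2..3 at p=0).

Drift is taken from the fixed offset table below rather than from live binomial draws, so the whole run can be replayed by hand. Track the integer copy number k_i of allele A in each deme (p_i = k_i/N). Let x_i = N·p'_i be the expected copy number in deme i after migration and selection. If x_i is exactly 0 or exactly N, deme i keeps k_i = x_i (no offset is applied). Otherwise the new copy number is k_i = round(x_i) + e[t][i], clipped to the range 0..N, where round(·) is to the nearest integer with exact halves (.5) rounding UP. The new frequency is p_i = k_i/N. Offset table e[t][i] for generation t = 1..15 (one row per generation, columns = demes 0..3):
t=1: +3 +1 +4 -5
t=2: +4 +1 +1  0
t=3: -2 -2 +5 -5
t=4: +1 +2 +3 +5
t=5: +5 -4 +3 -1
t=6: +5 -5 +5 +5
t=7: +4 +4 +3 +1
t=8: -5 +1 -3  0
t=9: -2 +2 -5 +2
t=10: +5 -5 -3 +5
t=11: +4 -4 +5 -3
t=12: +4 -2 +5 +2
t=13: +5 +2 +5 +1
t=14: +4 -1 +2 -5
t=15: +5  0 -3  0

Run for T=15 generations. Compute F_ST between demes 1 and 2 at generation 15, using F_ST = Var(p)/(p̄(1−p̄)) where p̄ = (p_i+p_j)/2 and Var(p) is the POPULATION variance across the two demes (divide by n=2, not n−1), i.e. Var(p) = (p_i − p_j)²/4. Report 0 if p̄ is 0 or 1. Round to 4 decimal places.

0.0096

t=0: k=[115 115 0 0]
t=1: x=[115.0000 100.9942 14.0024 0.0000] k=[115 102 18 0]
t=2: x=[113.3591 93.1838 26.2540 2.2659] k=[115 94 27 2]
t=3: x=[112.3504 88.1348 32.4242 5.2386] k=[110 86 37 0]
t=4: x=[106.7351 82.6096 38.8650 4.6530] k=[108 85 42 10]
t=5: x=[104.7720 82.2066 43.7681 14.4451] k=[110 78 47 13]
t=6: x=[105.7322 77.6968 47.0999 17.8018] k=[111 73 52 23]
t=7: x=[106.0246 74.5998 51.5106 27.4875] k=[110 79 55 28]
t=8: x=[105.8575 79.4276 55.1152 32.3624] k=[101 80 52 32]
t=9: x=[97.7410 78.7432 53.4335 35.5877] k=[96 81 48 38]
t=10: x=[93.3117 78.4212 51.2301 40.4702] k=[98 73 48 45]
t=11: x=[94.1383 72.5500 51.1098 46.7069] k=[98 69 56 44]
t=12: x=[93.6423 70.4613 56.5960 46.7876] k=[98 68 62 49]
t=13: x=[93.5183 70.4211 61.6340 51.9461] k=[99 72 67 53]
t=14: x=[94.9241 74.1977 66.3854 56.0807] k=[99 73 68 51]
t=15: x=[95.0483 75.0822 67.0237 54.4366] k=[100 75 64 54]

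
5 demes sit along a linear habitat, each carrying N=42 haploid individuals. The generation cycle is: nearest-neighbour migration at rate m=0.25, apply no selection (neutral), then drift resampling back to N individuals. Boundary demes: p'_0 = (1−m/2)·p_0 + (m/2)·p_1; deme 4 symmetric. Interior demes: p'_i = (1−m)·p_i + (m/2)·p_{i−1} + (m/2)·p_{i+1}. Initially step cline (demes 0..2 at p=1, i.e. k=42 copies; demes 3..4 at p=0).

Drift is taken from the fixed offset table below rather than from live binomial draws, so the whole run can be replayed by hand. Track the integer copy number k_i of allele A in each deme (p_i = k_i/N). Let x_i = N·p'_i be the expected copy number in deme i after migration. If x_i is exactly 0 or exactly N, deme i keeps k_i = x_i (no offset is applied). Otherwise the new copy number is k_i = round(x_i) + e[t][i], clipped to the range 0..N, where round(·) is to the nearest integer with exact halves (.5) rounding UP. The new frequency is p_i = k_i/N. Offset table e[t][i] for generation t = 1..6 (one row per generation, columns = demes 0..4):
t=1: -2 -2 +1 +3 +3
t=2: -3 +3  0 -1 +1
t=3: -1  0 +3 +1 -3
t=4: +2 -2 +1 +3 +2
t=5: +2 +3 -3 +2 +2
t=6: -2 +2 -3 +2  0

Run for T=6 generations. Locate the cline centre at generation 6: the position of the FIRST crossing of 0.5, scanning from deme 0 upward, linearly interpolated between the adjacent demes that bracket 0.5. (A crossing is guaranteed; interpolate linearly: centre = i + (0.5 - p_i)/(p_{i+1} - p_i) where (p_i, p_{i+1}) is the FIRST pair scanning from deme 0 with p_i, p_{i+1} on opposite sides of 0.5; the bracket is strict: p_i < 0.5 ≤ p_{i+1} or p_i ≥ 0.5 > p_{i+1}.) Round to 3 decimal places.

t=0: k=[42 42 42 0 0]
t=1: x=[42.0000 42.0000 36.7500 5.2500 0.0000] k=[42 42 38 8 0]
t=2: x=[42.0000 41.5000 34.7500 10.7500 1.0000] k=[42 42 35 10 2]
t=3: x=[42.0000 41.1250 32.7500 12.1250 3.0000] k=[42 41 36 13 0]
t=4: x=[41.8750 40.5000 33.7500 14.2500 1.6250] k=[42 39 35 17 4]
t=5: x=[41.6250 38.8750 33.2500 17.6250 5.6250] k=[42 42 30 20 8]
t=6: x=[42.0000 40.5000 30.2500 19.7500 9.5000] k=[42 42 27 22 10]

3.083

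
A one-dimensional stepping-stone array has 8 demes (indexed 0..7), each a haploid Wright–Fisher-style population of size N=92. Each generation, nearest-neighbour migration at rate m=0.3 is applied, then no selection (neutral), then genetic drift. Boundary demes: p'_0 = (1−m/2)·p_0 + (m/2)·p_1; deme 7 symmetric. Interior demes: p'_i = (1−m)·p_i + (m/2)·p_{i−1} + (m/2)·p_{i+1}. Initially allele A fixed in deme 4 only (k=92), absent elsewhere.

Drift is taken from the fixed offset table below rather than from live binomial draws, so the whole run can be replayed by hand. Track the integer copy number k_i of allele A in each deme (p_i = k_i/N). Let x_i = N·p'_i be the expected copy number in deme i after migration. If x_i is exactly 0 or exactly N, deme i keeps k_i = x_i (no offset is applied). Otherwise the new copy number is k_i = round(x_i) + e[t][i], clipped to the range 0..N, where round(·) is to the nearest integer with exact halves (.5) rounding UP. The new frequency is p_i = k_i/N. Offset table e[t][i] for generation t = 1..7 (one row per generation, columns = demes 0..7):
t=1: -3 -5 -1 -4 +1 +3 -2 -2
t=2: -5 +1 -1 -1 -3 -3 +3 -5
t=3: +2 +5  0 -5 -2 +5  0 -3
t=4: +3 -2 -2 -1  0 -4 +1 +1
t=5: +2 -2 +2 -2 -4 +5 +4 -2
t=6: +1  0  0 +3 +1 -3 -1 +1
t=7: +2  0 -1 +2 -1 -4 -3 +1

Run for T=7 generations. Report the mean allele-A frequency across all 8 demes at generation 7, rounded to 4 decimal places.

0.1196

t=0: k=[0 0 0 0 92 0 0 0]
t=1: x=[0.0000 0.0000 0.0000 13.8000 64.4000 13.8000 0.0000 0.0000] k=[0 0 0 10 65 17 0 0]
t=2: x=[0.0000 0.0000 1.5000 16.7500 49.5500 21.6500 2.5500 0.0000] k=[0 0 1 16 47 19 6 0]
t=3: x=[0.0000 0.1500 3.1000 18.4000 38.1500 21.2500 7.0500 0.9000] k=[0 5 3 13 36 26 7 0]
t=4: x=[0.7500 3.9500 4.8000 14.9500 31.0500 24.6500 8.8000 1.0500] k=[4 2 3 14 31 21 10 2]
t=5: x=[3.7000 2.4500 4.5000 14.9000 26.9500 20.8500 10.4500 3.2000] k=[6 0 7 13 23 26 14 1]
t=6: x=[5.1000 1.9500 6.8500 13.6000 21.9500 23.7500 13.8500 2.9500] k=[6 2 7 17 23 21 13 4]
t=7: x=[5.4000 3.3500 7.7500 16.4000 21.8000 20.1000 12.8500 5.3500] k=[7 3 7 18 21 16 10 6]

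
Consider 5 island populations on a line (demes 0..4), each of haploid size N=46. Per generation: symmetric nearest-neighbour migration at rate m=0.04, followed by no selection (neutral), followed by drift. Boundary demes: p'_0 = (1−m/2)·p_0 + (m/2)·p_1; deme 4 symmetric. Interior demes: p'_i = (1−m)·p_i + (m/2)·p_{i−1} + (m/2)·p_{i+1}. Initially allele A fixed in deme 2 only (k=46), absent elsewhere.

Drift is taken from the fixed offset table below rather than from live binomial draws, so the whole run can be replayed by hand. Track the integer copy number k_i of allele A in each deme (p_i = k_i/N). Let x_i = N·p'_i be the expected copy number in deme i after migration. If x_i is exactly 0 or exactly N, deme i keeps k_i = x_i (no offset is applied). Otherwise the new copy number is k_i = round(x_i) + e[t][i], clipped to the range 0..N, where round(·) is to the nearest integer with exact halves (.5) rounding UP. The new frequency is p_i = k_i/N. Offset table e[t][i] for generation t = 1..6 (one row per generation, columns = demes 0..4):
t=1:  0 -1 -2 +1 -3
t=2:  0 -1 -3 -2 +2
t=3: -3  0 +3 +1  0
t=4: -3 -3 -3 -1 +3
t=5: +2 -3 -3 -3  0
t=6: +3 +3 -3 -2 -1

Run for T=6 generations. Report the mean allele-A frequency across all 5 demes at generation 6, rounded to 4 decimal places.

0.1522

t=0: k=[0 0 46 0 0]
t=1: x=[0.0000 0.9200 44.1600 0.9200 0.0000] k=[0 0 42 2 0]
t=2: x=[0.0000 0.8400 40.3600 2.7600 0.0400] k=[0 0 37 1 2]
t=3: x=[0.0000 0.7400 35.5400 1.7400 1.9800] k=[0 1 39 3 2]
t=4: x=[0.0200 1.7400 37.5200 3.7000 2.0200] k=[0 0 35 3 5]
t=5: x=[0.0000 0.7000 33.6600 3.6800 4.9600] k=[0 0 31 1 5]
t=6: x=[0.0000 0.6200 29.7800 1.6800 4.9200] k=[0 4 27 0 4]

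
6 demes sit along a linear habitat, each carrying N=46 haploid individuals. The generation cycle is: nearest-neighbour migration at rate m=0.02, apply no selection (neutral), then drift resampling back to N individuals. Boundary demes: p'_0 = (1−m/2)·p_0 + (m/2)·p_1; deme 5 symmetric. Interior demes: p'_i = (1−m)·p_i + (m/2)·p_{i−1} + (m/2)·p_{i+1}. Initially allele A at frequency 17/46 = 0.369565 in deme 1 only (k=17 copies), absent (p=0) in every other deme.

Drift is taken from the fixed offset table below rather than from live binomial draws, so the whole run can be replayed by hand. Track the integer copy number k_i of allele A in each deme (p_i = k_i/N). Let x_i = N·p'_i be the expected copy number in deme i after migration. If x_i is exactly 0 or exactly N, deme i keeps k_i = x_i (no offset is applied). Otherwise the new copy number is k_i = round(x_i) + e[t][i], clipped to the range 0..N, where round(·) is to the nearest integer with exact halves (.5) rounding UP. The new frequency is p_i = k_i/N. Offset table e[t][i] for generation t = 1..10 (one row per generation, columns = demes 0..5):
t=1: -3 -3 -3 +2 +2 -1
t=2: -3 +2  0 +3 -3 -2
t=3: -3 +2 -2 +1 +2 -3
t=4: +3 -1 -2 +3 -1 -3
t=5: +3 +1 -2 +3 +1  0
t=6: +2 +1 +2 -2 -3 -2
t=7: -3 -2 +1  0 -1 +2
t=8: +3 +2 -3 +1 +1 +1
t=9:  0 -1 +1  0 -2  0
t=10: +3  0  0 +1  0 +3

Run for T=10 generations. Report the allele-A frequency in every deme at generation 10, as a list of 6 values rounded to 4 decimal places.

t=0: k=[0 17 0 0 0 0]
t=1: x=[0.1700 16.6600 0.1700 0.0000 0.0000 0.0000] k=[0 14 0 0 0 0]
t=2: x=[0.1400 13.7200 0.1400 0.0000 0.0000 0.0000] k=[0 16 0 0 0 0]
t=3: x=[0.1600 15.6800 0.1600 0.0000 0.0000 0.0000] k=[0 18 0 0 0 0]
t=4: x=[0.1800 17.6400 0.1800 0.0000 0.0000 0.0000] k=[3 17 0 0 0 0]
t=5: x=[3.1400 16.6900 0.1700 0.0000 0.0000 0.0000] k=[6 18 0 0 0 0]
t=6: x=[6.1200 17.7000 0.1800 0.0000 0.0000 0.0000] k=[8 19 2 0 0 0]
t=7: x=[8.1100 18.7200 2.1500 0.0200 0.0000 0.0000] k=[5 17 3 0 0 0]
t=8: x=[5.1200 16.7400 3.1100 0.0300 0.0000 0.0000] k=[8 19 0 1 0 0]
t=9: x=[8.1100 18.7000 0.2000 0.9800 0.0100 0.0000] k=[8 18 1 1 0 0]
t=10: x=[8.1000 17.7300 1.1700 0.9900 0.0100 0.0000] k=[11 18 1 2 0 0]

[0.2391, 0.3913, 0.0217, 0.0435, 0.0000, 0.0000]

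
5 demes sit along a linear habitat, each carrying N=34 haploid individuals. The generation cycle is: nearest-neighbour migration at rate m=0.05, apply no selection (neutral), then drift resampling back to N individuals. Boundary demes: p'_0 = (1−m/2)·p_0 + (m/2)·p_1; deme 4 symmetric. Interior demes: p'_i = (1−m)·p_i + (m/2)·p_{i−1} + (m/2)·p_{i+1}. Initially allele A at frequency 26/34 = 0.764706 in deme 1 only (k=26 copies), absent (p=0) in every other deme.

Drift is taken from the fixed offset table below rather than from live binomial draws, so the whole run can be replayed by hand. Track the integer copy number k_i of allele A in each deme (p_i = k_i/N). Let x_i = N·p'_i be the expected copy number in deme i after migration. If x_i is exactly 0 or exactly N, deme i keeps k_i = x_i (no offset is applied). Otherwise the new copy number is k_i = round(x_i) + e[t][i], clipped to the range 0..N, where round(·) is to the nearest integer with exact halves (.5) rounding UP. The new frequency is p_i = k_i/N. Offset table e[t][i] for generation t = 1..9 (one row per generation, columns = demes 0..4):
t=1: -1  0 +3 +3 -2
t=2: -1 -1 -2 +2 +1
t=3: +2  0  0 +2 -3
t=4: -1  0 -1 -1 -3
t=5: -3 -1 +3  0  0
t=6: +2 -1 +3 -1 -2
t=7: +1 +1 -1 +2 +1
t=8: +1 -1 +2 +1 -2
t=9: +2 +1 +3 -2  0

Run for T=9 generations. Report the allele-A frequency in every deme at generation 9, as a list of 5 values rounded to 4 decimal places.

[0.1765, 0.4706, 0.3824, 0.0882, 0.0000]

t=0: k=[0 26 0 0 0]
t=1: x=[0.6500 24.7000 0.6500 0.0000 0.0000] k=[0 25 4 0 0]
t=2: x=[0.6250 23.8500 4.4250 0.1000 0.0000] k=[0 23 2 2 0]
t=3: x=[0.5750 21.9000 2.5250 1.9500 0.0500] k=[3 22 3 4 0]
t=4: x=[3.4750 21.0500 3.5000 3.8750 0.1000] k=[2 21 3 3 0]
t=5: x=[2.4750 20.0750 3.4500 2.9250 0.0750] k=[0 19 6 3 0]
t=6: x=[0.4750 18.2000 6.2500 3.0000 0.0750] k=[2 17 9 2 0]
t=7: x=[2.3750 16.4250 9.0250 2.1250 0.0500] k=[3 17 8 4 1]
t=8: x=[3.3500 16.4250 8.1250 4.0250 1.0750] k=[4 15 10 5 0]
t=9: x=[4.2750 14.6000 10.0000 5.0000 0.1250] k=[6 16 13 3 0]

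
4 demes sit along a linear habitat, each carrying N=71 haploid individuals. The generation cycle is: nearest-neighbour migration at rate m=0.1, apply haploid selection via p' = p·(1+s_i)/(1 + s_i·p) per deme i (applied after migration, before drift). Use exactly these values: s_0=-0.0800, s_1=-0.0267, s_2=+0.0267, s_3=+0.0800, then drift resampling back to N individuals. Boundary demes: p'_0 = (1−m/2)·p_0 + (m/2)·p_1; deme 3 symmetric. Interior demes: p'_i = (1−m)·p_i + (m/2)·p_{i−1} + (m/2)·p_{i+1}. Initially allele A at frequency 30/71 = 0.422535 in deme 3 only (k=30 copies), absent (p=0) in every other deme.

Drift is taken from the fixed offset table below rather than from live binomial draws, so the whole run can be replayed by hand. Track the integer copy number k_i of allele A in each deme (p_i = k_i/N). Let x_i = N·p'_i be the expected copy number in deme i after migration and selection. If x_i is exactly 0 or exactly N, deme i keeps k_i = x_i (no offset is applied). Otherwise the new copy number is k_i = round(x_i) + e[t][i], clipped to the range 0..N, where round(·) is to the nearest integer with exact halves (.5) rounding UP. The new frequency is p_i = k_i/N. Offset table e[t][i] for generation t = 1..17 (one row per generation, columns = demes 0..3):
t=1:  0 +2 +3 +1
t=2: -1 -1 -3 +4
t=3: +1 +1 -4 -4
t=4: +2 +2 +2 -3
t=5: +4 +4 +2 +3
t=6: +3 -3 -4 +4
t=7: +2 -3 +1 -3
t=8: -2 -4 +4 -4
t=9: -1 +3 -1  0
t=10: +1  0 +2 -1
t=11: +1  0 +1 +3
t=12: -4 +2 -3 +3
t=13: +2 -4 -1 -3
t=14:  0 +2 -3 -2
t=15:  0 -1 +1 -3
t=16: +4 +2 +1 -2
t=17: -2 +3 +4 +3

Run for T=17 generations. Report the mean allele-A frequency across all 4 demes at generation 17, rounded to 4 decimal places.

t=0: k=[0 0 0 30]
t=1: x=[0.0000 0.0000 1.5392 29.8223] k=[0 0 5 31]
t=2: x=[0.0000 0.2433 6.1974 31.0373] k=[0 0 3 35]
t=3: x=[0.0000 0.1460 4.5612 34.7637] k=[0 1 1 31]
t=4: x=[0.0460 0.9250 2.5643 30.8351] k=[2 3 5 28]
t=5: x=[1.8904 2.9720 6.1974 28.1465] k=[6 7 8 31]
t=6: x=[5.6042 6.8311 9.3111 31.1890] k=[9 4 5 35]
t=7: x=[8.1302 4.1920 6.6062 34.8640] k=[10 1 8 32]
t=8: x=[8.8816 1.7531 9.0562 32.1483] k=[7 0 13 28]
t=9: x=[6.1642 0.9737 13.3838 28.5533] k=[5 4 12 29]
t=10: x=[4.5795 4.3384 12.7228 29.4673] k=[6 4 15 28]
t=11: x=[5.4643 4.5338 15.4156 28.6549] k=[6 5 16 32]
t=12: x=[5.5109 5.4620 16.5825 32.5516] k=[2 7 14 36]
t=13: x=[2.0753 6.9289 15.0603 36.2659] k=[4 3 14 33]
t=14: x=[3.6502 3.5086 14.7049 33.4076] k=[4 6 12 31]
t=15: x=[3.7895 6.0486 12.9263 31.3911] k=[4 5 14 28]
t=16: x=[3.7431 5.2665 14.5525 28.6041] k=[8 7 16 27]
t=17: x=[7.3801 7.3204 16.4304 27.7393] k=[5 10 20 31]

0.2324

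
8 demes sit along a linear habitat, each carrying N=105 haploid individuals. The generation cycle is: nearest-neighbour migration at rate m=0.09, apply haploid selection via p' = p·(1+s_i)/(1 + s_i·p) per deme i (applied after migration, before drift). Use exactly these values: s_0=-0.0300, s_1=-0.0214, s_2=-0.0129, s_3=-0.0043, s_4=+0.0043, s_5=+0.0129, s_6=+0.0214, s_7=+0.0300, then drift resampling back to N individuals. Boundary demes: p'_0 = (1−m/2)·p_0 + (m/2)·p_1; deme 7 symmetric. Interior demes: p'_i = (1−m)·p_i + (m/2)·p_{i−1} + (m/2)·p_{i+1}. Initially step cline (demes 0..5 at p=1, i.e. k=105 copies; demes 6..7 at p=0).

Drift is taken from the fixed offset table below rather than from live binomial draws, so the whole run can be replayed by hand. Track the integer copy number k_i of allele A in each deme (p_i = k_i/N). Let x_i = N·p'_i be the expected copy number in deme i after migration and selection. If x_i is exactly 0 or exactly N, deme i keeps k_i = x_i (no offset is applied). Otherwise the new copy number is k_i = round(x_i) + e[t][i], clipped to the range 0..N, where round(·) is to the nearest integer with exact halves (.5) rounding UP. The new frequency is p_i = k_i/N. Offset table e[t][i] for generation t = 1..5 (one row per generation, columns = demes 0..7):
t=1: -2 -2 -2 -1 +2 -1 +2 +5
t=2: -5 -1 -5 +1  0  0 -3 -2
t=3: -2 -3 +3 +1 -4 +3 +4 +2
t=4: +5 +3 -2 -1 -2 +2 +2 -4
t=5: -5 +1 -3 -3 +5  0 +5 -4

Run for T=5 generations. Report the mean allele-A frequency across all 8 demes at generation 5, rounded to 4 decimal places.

t=0: k=[105 105 105 105 105 105 0 0]
t=1: x=[105.0000 105.0000 105.0000 105.0000 105.0000 100.3325 4.8215 0.0000] k=[105 105 105 105 105 99 7 0]
t=2: x=[105.0000 105.0000 105.0000 105.0000 104.7312 95.2440 11.0323 0.3244] k=[105 105 105 105 105 95 8 0]
t=3: x=[105.0000 105.0000 105.0000 105.0000 104.5519 91.6847 11.7745 0.3708] k=[105 105 105 105 101 95 16 2]
t=4: x=[105.0000 105.0000 105.0000 104.8192 100.9268 91.8630 19.2557 2.7069] k=[105 105 105 104 99 94 21 0]
t=5: x=[105.0000 105.0000 104.9544 103.8150 99.0242 91.0954 23.7266 0.9731] k=[105 105 102 101 104 91 29 0]

0.7583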